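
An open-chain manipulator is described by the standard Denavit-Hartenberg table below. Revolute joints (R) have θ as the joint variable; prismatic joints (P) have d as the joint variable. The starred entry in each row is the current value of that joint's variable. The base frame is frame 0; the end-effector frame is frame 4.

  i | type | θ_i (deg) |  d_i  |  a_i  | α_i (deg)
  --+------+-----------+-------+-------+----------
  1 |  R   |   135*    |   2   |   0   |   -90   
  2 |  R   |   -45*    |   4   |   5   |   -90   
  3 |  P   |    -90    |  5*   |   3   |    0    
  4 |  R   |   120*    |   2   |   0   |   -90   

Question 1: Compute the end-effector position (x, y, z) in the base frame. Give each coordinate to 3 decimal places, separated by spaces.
after link 1: o_1 = (0.0000, 0.0000, 2.0000)
after link 2: o_2 = (-5.3284, -0.3284, 5.5355)
after link 3: o_3 = (-9.9497, 0.0503, 2.0000)
after link 4: o_4 = (-10.9497, 1.0503, 0.5858)

-10.950 1.050 0.586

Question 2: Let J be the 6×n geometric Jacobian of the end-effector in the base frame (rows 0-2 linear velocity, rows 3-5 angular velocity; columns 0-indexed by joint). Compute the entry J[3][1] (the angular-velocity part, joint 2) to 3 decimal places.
-0.707

axis z_1 = (-0.7071,-0.7071,0.0000); lever o_n−o_1 = (-10.9497,1.0503,-1.4142)
cross product → J_v[:, 1] = (1.0000,-1.0000,-8.4853)
J_ω[:, 1] = z_1
entry J[3][1] = -0.7071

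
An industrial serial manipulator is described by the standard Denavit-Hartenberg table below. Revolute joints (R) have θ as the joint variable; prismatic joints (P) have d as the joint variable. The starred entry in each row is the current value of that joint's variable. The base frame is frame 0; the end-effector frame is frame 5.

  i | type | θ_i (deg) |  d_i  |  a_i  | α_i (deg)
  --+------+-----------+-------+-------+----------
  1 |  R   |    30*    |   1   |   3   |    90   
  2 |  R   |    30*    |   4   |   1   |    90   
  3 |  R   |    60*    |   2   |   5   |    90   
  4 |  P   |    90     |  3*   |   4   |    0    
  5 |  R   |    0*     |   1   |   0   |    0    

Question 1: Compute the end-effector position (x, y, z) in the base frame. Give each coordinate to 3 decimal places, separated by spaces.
13.584 0.533 -0.714

after link 1: o_1 = (2.5981, 1.5000, 1.0000)
after link 2: o_2 = (5.3481, -1.5311, 1.5000)
after link 3: o_3 = (10.2542, -3.6986, 1.0179)
after link 4: o_4 = (13.1848, -0.2745, -1.1471)
after link 5: o_5 = (13.5843, 0.5335, -0.7141)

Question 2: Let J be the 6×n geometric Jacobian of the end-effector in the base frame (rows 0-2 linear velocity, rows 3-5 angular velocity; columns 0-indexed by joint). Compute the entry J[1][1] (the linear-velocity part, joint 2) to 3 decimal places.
axis z_1 = (0.5000,-0.8660,0.0000); lever o_n−o_1 = (10.9862,-0.9665,-1.7141)
cross product → J_v[:, 1] = (1.4845,0.8571,9.0311)
J_ω[:, 1] = z_1
entry J[1][1] = 0.8571

0.857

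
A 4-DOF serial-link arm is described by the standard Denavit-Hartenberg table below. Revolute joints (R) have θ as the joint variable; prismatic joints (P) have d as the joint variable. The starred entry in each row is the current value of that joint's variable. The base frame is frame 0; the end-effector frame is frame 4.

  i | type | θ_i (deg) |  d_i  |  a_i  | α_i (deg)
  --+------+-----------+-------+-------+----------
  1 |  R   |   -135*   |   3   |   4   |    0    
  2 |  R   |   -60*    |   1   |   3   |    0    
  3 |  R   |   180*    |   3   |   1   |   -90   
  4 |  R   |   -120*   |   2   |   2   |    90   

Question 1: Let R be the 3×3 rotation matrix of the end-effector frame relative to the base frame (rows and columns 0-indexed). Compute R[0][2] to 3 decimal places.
-0.837

End-effector z-axis (col 2 of R) = (-0.8365,0.2241,-0.5000)
R[0][2] = -0.8365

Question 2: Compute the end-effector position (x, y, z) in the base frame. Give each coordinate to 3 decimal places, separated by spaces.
-5.209 -0.120 8.732

after link 1: o_1 = (-2.8284, -2.8284, 3.0000)
after link 2: o_2 = (-5.7262, -2.0520, 4.0000)
after link 3: o_3 = (-4.7603, -2.3108, 7.0000)
after link 4: o_4 = (-5.2086, -0.1201, 8.7321)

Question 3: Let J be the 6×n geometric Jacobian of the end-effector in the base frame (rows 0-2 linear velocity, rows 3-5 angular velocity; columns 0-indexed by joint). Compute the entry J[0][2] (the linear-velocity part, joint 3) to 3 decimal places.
-1.932

axis z_2 = (0.0000,0.0000,1.0000); lever o_n−o_2 = (0.5176,1.9319,4.7321)
cross product → J_v[:, 2] = (-1.9319,0.5176,0.0000)
J_ω[:, 2] = z_2
entry J[0][2] = -1.9319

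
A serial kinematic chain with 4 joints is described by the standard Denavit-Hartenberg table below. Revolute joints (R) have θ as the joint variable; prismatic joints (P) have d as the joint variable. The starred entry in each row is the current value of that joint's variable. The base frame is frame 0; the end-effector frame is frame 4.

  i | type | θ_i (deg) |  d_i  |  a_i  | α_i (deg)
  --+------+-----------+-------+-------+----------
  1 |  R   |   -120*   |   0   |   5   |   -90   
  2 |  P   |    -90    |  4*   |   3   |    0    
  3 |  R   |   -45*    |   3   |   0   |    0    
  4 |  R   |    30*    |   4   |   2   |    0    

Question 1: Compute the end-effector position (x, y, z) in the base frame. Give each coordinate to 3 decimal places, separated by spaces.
after link 1: o_1 = (-2.5000, -4.3301, 0.0000)
after link 2: o_2 = (0.9641, -6.3301, 3.0000)
after link 3: o_3 = (3.5622, -7.8301, 3.0000)
after link 4: o_4 = (7.2851, -9.3818, 4.9319)

7.285 -9.382 4.932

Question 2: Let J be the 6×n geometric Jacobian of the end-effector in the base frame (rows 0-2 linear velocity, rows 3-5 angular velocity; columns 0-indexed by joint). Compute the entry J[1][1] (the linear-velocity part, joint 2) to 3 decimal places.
prismatic axis z_1 = (0.8660,-0.5000,0.0000)
J_v[:, 1] = z_1; J_ω[:, 1] = (0,0,0)
entry J[1][1] = -0.5000

-0.500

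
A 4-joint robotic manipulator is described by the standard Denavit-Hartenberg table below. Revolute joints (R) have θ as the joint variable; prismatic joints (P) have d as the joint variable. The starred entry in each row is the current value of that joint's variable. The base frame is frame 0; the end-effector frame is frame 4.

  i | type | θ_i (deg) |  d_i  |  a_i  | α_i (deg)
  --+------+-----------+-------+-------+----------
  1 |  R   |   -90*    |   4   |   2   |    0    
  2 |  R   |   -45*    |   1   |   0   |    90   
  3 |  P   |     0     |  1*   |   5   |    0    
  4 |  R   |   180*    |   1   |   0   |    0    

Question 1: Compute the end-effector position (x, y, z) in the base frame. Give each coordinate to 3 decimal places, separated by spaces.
after link 1: o_1 = (0.0000, -2.0000, 4.0000)
after link 2: o_2 = (0.0000, -2.0000, 5.0000)
after link 3: o_3 = (-4.2426, -4.8284, 5.0000)
after link 4: o_4 = (-4.9497, -4.1213, 5.0000)

-4.950 -4.121 5.000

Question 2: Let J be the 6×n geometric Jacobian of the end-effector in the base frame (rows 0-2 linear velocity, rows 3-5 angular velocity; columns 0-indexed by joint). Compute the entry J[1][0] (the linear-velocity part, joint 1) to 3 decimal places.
axis z_0 = ẑ; lever o_n−o_0 = (-4.9497,-4.1213,5.0000)
cross product → J_v[:, 0] = (4.1213,-4.9497,0.0000)
J_ω[:, 0] = z_0
entry J[1][0] = -4.9497

-4.950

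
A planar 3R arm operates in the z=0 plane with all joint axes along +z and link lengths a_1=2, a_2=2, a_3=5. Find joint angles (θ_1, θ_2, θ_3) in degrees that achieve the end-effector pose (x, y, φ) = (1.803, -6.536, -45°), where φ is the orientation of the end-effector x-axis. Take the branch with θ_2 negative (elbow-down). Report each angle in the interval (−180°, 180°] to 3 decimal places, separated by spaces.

wrist centre = target − a_3·(cos φ, sin φ) = (-1.7325, -3.0005)
cos θ_2 = (12.0045−2²−2²)/(2·2·2) = 0.5006; θ_2 = -59.9630° (elbow-down)
β = atan2(-3.0005,-1.7325) = -120.0031°; ψ = atan2(-1.7314,3.0011) = -29.9815°
θ_1 = β − ψ = -90.0216°
θ_3 = φ − θ_1 − θ_2 = 104.9846° (wrapped to (-180°,180°])

-90.022 -59.963 104.985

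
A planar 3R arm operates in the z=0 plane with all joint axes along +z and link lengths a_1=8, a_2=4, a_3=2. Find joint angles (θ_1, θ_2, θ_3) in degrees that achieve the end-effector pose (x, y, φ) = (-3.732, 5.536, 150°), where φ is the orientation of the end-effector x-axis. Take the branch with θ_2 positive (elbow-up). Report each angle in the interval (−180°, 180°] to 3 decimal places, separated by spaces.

89.998 149.999 -89.997

wrist centre = target − a_3·(cos φ, sin φ) = (-1.9999, 4.5360)
cos θ_2 = (24.5751−8²−4²)/(2·8·4) = -0.8660; θ_2 = 149.9987° (elbow-up)
β = atan2(4.5360,-1.9999) = 113.7930°; ψ = atan2(2.0001,4.5359) = 23.7946°
θ_1 = β − ψ = 89.9984°
θ_3 = φ − θ_1 − θ_2 = -89.9971° (wrapped to (-180°,180°])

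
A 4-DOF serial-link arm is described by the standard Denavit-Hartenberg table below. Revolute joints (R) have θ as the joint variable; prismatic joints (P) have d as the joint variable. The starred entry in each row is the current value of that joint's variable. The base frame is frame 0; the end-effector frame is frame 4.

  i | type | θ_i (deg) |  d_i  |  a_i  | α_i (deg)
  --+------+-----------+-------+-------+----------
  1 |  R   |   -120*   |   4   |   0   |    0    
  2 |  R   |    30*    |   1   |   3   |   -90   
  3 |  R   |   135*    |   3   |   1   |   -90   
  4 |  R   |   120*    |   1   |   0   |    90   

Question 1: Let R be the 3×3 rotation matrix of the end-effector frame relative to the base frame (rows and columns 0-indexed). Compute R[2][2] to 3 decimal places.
-0.612

End-effector z-axis (col 2 of R) = (-0.5000,0.6124,-0.6124)
R[2][2] = -0.6124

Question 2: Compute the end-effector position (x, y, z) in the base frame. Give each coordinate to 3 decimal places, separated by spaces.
after link 1: o_1 = (0.0000, 0.0000, 4.0000)
after link 2: o_2 = (0.0000, -3.0000, 5.0000)
after link 3: o_3 = (3.0000, -2.2929, 4.2929)
after link 4: o_4 = (3.0000, -1.5858, 5.0000)

3.000 -1.586 5.000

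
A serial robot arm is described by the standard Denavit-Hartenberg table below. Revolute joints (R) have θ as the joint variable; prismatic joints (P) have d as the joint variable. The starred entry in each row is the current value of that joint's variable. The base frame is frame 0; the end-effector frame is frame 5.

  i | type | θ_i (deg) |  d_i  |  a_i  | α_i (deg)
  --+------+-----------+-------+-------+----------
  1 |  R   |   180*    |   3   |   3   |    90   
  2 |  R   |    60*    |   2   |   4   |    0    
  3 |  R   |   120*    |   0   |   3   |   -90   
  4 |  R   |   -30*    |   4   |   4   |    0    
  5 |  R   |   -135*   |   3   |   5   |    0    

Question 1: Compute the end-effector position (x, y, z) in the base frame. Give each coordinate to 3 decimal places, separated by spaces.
after link 1: o_1 = (-3.0000, 0.0000, 3.0000)
after link 2: o_2 = (-5.0000, 2.0000, 6.4641)
after link 3: o_3 = (-2.0000, 2.0000, 6.4641)
after link 4: o_4 = (1.4641, 4.0000, 2.4641)
after link 5: o_5 = (-3.3655, 5.2941, -0.5359)

-3.366 5.294 -0.536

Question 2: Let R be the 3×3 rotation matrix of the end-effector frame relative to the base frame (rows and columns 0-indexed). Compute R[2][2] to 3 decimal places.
-1.000

End-effector z-axis (col 2 of R) = (0.0000,0.0000,-1.0000)
R[2][2] = -1.0000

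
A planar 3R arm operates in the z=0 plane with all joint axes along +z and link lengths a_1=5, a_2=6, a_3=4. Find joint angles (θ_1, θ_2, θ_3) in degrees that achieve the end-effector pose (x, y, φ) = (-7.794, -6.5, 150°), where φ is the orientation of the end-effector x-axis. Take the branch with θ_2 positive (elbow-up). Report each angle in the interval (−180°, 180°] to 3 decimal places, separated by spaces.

wrist centre = target − a_3·(cos φ, sin φ) = (-4.3299, -8.5000)
cos θ_2 = (90.9980−5²−6²)/(2·5·6) = 0.5000; θ_2 = 60.0022° (elbow-up)
β = atan2(-8.5000,-4.3299) = -116.9943°; ψ = atan2(5.1963,7.9998) = 33.0057°
θ_1 = β − ψ = -150.0000°
θ_3 = φ − θ_1 − θ_2 = -120.0022° (wrapped to (-180°,180°])

-150.000 60.002 -120.002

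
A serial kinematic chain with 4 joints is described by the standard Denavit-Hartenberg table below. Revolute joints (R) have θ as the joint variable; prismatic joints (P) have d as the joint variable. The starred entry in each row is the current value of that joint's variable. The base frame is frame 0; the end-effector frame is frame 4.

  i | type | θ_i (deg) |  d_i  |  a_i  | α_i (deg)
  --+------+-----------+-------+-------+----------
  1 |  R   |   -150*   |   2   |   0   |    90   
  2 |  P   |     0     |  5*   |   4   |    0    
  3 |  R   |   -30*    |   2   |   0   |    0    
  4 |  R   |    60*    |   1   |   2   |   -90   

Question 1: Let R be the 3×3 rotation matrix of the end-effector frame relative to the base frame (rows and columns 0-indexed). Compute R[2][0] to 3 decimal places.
0.500

End-effector x-axis (col 0 of R) = (-0.7500,-0.4330,0.5000)
R[2][0] = 0.5000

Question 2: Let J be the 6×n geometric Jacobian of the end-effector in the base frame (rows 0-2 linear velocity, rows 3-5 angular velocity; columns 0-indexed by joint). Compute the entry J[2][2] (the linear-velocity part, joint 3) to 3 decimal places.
1.732

axis z_2 = (-0.5000,0.8660,0.0000); lever o_n−o_2 = (-3.0000,1.7321,1.0000)
cross product → J_v[:, 2] = (0.8660,0.5000,1.7321)
J_ω[:, 2] = z_2
entry J[2][2] = 1.7321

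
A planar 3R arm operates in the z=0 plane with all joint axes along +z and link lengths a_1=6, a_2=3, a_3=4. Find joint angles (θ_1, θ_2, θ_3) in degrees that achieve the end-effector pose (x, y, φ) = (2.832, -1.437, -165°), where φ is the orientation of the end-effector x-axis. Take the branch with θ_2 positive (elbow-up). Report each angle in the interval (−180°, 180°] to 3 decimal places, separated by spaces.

-30.000 90.010 134.991

wrist centre = target − a_3·(cos φ, sin φ) = (6.6957, -0.4017)
cos θ_2 = (44.9938−6²−3²)/(2·6·3) = -0.0002; θ_2 = 90.0098° (elbow-up)
β = atan2(-0.4017,6.6957) = -3.4335°; ψ = atan2(3.0000,5.9995) = 26.5670°
θ_1 = β − ψ = -30.0005°
θ_3 = φ − θ_1 − θ_2 = 134.9907° (wrapped to (-180°,180°])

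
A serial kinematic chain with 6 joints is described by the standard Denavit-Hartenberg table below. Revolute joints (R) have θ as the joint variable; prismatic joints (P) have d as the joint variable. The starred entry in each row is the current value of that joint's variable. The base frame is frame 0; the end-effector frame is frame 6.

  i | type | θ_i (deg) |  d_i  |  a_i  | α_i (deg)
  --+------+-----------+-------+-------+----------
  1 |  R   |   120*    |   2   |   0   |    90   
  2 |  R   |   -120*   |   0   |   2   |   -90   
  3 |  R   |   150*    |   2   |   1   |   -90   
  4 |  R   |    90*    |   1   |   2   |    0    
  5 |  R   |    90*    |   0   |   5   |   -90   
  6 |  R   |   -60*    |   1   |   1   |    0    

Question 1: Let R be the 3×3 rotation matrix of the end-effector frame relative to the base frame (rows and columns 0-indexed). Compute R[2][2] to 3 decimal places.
End-effector z-axis (col 2 of R) = (-0.4330,0.7500,-0.5000)
R[2][2] = -0.5000

-0.500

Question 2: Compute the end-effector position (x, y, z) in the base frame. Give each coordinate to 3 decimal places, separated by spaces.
after link 1: o_1 = (0.0000, 0.0000, 2.0000)
after link 2: o_2 = (0.5000, -0.8660, 0.2679)
after link 3: o_3 = (-1.0155, 0.7590, 0.0179)
after link 4: o_4 = (0.4755, -0.0915, 1.4510)
after link 5: o_5 = (3.7231, -0.7165, -2.2990)
after link 6: o_6 = (4.1561, 0.5335, -2.7990)

4.156 0.533 -2.799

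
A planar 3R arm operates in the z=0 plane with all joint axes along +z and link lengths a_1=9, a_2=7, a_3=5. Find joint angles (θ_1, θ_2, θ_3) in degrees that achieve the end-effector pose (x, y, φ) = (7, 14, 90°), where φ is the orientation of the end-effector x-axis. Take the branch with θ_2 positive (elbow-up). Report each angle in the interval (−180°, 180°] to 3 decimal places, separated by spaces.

14.250 90.000 -14.250

wrist centre = target − a_3·(cos φ, sin φ) = (7.0000, 9.0000)
cos θ_2 = (130.0000−9²−7²)/(2·9·7) = 0.0000; θ_2 = 90.0000° (elbow-up)
β = atan2(9.0000,7.0000) = 52.1250°; ψ = atan2(7.0000,9.0000) = 37.8750°
θ_1 = β − ψ = 14.2500°
θ_3 = φ − θ_1 − θ_2 = -14.2500° (wrapped to (-180°,180°])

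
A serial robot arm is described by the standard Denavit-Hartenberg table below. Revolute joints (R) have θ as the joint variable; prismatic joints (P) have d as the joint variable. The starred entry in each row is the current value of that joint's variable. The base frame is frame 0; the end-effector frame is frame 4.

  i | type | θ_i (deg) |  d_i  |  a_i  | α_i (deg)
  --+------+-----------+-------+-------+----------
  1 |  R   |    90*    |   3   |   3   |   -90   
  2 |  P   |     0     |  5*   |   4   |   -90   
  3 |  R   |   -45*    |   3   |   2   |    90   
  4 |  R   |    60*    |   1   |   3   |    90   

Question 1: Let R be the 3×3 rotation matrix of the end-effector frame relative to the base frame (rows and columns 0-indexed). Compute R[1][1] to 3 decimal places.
End-effector y-axis (col 1 of R) = (-0.7071,-0.7071,-0.0000)
R[1][1] = -0.7071

-0.707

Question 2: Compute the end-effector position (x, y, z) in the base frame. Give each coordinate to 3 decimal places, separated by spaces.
-8.182 8.768 -2.598

after link 1: o_1 = (0.0000, 3.0000, 3.0000)
after link 2: o_2 = (-5.0000, 7.0000, 3.0000)
after link 3: o_3 = (-6.4142, 8.4142, 0.0000)
after link 4: o_4 = (-8.1820, 8.7678, -2.5981)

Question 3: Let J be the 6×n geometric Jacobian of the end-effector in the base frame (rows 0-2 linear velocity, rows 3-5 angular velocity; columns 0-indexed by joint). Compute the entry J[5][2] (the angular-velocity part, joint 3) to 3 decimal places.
-1.000

axis z_2 = (-0.0000,0.0000,-1.0000); lever o_n−o_2 = (-3.1820,1.7678,-5.5981)
cross product → J_v[:, 2] = (1.7678,3.1820,-0.0000)
J_ω[:, 2] = z_2
entry J[5][2] = -1.0000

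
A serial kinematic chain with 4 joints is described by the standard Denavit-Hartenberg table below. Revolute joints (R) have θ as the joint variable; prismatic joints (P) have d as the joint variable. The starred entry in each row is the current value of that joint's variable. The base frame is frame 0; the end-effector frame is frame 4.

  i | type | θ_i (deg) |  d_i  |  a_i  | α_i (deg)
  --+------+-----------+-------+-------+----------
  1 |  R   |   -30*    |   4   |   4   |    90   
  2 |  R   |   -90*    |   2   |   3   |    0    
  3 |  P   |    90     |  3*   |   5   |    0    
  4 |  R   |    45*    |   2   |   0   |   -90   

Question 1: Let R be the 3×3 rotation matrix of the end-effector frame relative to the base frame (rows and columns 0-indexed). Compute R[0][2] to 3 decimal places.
End-effector z-axis (col 2 of R) = (-0.6124,0.3536,0.7071)
R[0][2] = -0.6124

-0.612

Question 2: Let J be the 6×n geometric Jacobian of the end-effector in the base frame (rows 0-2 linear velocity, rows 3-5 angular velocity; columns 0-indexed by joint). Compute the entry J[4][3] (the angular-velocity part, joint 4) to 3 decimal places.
-0.866

axis z_3 = (-0.5000,-0.8660,0.0000); lever o_n−o_3 = (-1.0000,-1.7321,0.0000)
cross product → J_v[:, 3] = (-0.0000,0.0000,-0.0000)
J_ω[:, 3] = z_3
entry J[4][3] = -0.8660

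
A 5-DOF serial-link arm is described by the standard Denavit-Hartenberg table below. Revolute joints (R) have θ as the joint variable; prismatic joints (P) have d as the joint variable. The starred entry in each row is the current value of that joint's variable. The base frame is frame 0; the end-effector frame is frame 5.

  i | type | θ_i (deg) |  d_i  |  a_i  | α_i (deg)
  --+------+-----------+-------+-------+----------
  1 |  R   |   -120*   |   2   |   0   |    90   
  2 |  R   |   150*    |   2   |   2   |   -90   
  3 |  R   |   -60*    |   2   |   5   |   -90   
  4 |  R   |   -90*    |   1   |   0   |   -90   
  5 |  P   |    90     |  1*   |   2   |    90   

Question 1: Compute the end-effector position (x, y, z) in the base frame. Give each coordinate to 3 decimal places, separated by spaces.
-4.375 7.815 2.335

after link 1: o_1 = (0.0000, 0.0000, 2.0000)
after link 2: o_2 = (-0.8660, 2.5000, 3.0000)
after link 3: o_3 = (-3.0335, 7.4061, 2.5179)
after link 4: o_4 = (-2.2255, 7.8056, 2.9510)
after link 5: o_5 = (-4.3750, 7.8146, 2.3349)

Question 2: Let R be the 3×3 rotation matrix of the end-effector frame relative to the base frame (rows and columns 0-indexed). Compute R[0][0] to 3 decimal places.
End-effector x-axis (col 0 of R) = (-0.8080,-0.3995,-0.4330)
R[0][0] = -0.8080

-0.808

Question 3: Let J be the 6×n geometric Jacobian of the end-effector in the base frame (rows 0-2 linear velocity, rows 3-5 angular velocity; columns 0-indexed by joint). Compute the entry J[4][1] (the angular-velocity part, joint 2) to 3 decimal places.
axis z_1 = (-0.8660,0.5000,0.0000); lever o_n−o_1 = (-4.3750,7.8146,0.3349)
cross product → J_v[:, 1] = (0.1675,0.2901,-4.5801)
J_ω[:, 1] = z_1
entry J[4][1] = 0.5000

0.500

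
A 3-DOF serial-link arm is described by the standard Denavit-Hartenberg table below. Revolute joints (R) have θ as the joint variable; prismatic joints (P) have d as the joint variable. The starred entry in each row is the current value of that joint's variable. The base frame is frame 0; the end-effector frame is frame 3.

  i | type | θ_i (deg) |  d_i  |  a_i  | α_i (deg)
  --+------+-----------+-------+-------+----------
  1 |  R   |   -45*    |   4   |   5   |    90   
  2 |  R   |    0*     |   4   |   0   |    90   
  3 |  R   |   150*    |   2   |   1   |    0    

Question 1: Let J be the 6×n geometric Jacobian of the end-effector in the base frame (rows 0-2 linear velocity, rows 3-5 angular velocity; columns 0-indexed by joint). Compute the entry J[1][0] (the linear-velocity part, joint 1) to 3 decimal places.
-0.259

axis z_0 = ẑ; lever o_n−o_0 = (-0.2588,-6.1051,2.0000)
cross product → J_v[:, 0] = (6.1051,-0.2588,0.0000)
J_ω[:, 0] = z_0
entry J[1][0] = -0.2588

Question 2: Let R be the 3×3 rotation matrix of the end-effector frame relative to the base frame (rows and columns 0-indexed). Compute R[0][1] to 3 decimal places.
End-effector y-axis (col 1 of R) = (0.2588,0.9659,-0.0000)
R[0][1] = 0.2588

0.259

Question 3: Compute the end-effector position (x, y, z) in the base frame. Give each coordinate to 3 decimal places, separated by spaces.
after link 1: o_1 = (3.5355, -3.5355, 4.0000)
after link 2: o_2 = (0.7071, -6.3640, 4.0000)
after link 3: o_3 = (-0.2588, -6.1051, 2.0000)

-0.259 -6.105 2.000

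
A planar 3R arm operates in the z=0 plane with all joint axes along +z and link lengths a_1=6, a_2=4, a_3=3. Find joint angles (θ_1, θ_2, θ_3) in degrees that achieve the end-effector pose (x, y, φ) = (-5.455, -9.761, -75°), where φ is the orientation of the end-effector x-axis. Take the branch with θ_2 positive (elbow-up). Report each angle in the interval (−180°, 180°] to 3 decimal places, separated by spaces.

-150.006 45.011 29.996

wrist centre = target − a_3·(cos φ, sin φ) = (-6.2315, -6.8632)
cos θ_2 = (85.9349−6²−4²)/(2·6·4) = 0.7070; θ_2 = 45.0105° (elbow-up)
β = atan2(-6.8632,-6.2315) = -132.2379°; ψ = atan2(2.8289,8.8279) = 17.7683°
θ_1 = β − ψ = -150.0062°
θ_3 = φ − θ_1 − θ_2 = 29.9956° (wrapped to (-180°,180°])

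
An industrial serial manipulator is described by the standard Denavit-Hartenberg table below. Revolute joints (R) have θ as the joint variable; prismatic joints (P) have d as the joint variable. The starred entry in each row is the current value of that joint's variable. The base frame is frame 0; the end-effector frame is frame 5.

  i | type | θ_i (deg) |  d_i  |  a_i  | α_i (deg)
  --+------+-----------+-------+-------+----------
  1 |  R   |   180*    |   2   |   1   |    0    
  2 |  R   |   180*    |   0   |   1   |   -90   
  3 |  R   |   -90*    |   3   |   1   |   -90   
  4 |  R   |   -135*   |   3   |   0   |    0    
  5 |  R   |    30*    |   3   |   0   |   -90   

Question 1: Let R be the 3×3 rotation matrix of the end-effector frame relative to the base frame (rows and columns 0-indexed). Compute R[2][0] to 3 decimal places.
End-effector x-axis (col 0 of R) = (0.0000,0.9659,-0.2588)
R[2][0] = -0.2588

-0.259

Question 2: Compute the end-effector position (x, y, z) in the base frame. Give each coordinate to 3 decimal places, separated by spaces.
6.000 3.000 3.000

after link 1: o_1 = (-1.0000, 0.0000, 2.0000)
after link 2: o_2 = (-0.0000, -0.0000, 2.0000)
after link 3: o_3 = (0.0000, 3.0000, 3.0000)
after link 4: o_4 = (3.0000, 3.0000, 3.0000)
after link 5: o_5 = (6.0000, 3.0000, 3.0000)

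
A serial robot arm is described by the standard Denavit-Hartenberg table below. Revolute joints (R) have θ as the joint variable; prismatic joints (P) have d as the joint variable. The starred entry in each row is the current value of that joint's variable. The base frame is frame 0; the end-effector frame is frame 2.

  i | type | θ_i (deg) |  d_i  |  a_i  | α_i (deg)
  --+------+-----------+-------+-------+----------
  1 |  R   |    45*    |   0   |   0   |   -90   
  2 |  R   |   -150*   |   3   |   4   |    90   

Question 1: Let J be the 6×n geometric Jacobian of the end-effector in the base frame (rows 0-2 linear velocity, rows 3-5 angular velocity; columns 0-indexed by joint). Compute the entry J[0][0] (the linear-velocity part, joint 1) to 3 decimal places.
axis z_0 = ẑ; lever o_n−o_0 = (-4.5708,-0.3282,2.0000)
cross product → J_v[:, 0] = (0.3282,-4.5708,0.0000)
J_ω[:, 0] = z_0
entry J[0][0] = 0.3282

0.328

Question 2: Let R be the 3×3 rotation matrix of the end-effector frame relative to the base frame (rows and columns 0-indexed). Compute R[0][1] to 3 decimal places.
-0.707

End-effector y-axis (col 1 of R) = (-0.7071,0.7071,0.0000)
R[0][1] = -0.7071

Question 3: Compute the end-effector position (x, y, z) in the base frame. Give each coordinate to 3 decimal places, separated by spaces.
after link 1: o_1 = (0.0000, 0.0000, 0.0000)
after link 2: o_2 = (-4.5708, -0.3282, 2.0000)

-4.571 -0.328 2.000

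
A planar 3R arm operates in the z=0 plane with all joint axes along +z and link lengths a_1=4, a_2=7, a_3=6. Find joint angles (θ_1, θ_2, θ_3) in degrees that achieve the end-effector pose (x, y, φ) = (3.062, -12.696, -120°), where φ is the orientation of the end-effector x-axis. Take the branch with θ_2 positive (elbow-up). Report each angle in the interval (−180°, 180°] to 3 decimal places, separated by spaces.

wrist centre = target − a_3·(cos φ, sin φ) = (6.0620, -7.4998)
cos θ_2 = (92.9956−4²−7²)/(2·4·7) = 0.4999; θ_2 = 60.0052° (elbow-up)
β = atan2(-7.4998,6.0620) = -51.0520°; ψ = atan2(6.0625,7.4994) = 38.9518°
θ_1 = β − ψ = -90.0038°
θ_3 = φ − θ_1 − θ_2 = -90.0014° (wrapped to (-180°,180°])

-90.004 60.005 -90.001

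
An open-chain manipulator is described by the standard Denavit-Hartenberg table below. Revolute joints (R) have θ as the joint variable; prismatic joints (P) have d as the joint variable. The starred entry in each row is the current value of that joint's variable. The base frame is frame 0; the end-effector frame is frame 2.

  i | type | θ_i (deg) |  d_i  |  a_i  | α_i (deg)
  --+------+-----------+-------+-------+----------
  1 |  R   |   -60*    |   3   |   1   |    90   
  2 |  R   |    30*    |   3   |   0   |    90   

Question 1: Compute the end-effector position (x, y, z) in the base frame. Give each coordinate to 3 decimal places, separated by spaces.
-2.098 -2.366 3.000

after link 1: o_1 = (0.5000, -0.8660, 3.0000)
after link 2: o_2 = (-2.0981, -2.3660, 3.0000)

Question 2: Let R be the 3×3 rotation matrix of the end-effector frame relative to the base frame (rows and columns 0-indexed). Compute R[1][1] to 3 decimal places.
-0.500

End-effector y-axis (col 1 of R) = (-0.8660,-0.5000,0.0000)
R[1][1] = -0.5000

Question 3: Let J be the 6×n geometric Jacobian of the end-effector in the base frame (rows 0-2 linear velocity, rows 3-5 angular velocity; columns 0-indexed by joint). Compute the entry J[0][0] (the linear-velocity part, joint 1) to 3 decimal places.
2.366

axis z_0 = ẑ; lever o_n−o_0 = (-2.0981,-2.3660,3.0000)
cross product → J_v[:, 0] = (2.3660,-2.0981,0.0000)
J_ω[:, 0] = z_0
entry J[0][0] = 2.3660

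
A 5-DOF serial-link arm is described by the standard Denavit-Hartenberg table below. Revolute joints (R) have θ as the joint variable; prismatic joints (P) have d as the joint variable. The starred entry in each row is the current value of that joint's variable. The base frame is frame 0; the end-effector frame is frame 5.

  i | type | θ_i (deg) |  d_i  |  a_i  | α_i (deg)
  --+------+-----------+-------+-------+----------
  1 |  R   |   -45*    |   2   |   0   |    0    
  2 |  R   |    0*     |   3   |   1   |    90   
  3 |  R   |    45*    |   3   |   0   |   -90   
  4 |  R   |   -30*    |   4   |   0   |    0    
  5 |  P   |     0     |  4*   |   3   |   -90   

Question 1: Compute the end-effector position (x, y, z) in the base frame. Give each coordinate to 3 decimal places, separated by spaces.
after link 1: o_1 = (0.0000, 0.0000, 2.0000)
after link 2: o_2 = (0.7071, -0.7071, 5.0000)
after link 3: o_3 = (-1.4142, -2.8284, 5.0000)
after link 4: o_4 = (-3.4142, -0.8284, 7.8284)
after link 5: o_5 = (-5.1758, -1.1881, 12.4940)

-5.176 -1.188 12.494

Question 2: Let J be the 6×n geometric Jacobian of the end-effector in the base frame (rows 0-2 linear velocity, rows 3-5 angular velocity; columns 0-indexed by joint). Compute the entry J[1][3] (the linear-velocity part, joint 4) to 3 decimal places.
axis z_3 = (-0.5000,0.5000,0.7071); lever o_n−o_3 = (-3.7616,1.6403,7.4940)
cross product → J_v[:, 3] = (2.5871,1.0871,1.0607)
J_ω[:, 3] = z_3
entry J[1][3] = 1.0871

1.087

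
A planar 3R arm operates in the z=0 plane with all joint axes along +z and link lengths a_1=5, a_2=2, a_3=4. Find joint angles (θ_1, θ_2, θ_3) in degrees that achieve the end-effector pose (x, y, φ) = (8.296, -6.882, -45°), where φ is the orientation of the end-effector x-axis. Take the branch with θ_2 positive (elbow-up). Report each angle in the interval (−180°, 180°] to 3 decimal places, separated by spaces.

-44.993 29.970 -29.976

wrist centre = target − a_3·(cos φ, sin φ) = (5.4676, -4.0536)
cos θ_2 = (46.3258−5²−2²)/(2·5·2) = 0.8663; θ_2 = 29.9696° (elbow-up)
β = atan2(-4.0536,5.4676) = -36.5527°; ψ = atan2(0.9991,6.7326) = 8.4408°
θ_1 = β − ψ = -44.9935°
θ_3 = φ − θ_1 − θ_2 = -29.9762° (wrapped to (-180°,180°])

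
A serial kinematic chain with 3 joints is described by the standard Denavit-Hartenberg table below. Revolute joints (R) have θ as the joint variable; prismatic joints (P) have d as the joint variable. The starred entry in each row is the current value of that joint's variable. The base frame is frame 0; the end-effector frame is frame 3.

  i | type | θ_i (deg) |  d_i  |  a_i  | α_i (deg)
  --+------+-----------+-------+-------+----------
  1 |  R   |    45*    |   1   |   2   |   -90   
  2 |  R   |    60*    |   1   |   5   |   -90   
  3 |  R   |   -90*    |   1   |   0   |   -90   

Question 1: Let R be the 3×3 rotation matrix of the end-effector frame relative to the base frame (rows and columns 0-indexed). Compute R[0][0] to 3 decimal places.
End-effector x-axis (col 0 of R) = (-0.7071,0.7071,0.0000)
R[0][0] = -0.7071

-0.707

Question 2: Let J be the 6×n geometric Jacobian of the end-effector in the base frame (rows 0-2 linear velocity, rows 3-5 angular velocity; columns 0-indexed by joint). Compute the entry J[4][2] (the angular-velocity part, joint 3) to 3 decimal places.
-0.612

axis z_2 = (-0.6124,-0.6124,-0.5000); lever o_n−o_2 = (-0.6124,-0.6124,-0.5000)
cross product → J_v[:, 2] = (0.0000,0.0000,-0.0000)
J_ω[:, 2] = z_2
entry J[4][2] = -0.6124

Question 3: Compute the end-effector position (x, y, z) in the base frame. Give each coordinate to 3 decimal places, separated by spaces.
after link 1: o_1 = (1.4142, 1.4142, 1.0000)
after link 2: o_2 = (2.4749, 3.8891, -3.3301)
after link 3: o_3 = (1.8625, 3.2767, -3.8301)

1.863 3.277 -3.830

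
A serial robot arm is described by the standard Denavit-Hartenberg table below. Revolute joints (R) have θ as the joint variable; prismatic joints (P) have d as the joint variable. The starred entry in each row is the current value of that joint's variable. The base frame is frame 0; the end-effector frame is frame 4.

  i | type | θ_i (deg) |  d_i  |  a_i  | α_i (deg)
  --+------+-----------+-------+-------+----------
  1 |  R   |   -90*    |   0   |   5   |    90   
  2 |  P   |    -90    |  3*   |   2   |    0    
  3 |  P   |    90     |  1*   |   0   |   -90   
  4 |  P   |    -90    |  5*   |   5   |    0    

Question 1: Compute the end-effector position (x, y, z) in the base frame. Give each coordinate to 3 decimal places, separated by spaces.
-9.000 -5.000 3.000

after link 1: o_1 = (0.0000, -5.0000, 0.0000)
after link 2: o_2 = (-3.0000, -5.0000, -2.0000)
after link 3: o_3 = (-4.0000, -5.0000, -2.0000)
after link 4: o_4 = (-9.0000, -5.0000, 3.0000)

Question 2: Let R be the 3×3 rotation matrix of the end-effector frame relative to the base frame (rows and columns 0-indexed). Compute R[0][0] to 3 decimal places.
-1.000

End-effector x-axis (col 0 of R) = (-1.0000,-0.0000,-0.0000)
R[0][0] = -1.0000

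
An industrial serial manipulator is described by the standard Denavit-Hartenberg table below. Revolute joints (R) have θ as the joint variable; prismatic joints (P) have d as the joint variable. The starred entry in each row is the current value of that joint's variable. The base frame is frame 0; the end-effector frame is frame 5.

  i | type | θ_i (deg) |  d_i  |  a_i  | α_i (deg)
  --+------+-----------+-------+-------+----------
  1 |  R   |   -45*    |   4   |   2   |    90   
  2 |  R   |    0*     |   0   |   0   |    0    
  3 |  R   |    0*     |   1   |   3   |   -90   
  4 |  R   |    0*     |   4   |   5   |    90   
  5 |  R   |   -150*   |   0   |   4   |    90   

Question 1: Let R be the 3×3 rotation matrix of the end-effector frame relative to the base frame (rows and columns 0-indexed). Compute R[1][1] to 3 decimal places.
End-effector y-axis (col 1 of R) = (-0.7071,-0.7071,0.0000)
R[1][1] = -0.7071

-0.707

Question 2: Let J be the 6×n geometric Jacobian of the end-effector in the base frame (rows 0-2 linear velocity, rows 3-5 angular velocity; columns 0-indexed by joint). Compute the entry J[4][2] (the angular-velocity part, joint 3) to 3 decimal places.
-0.707

axis z_2 = (-0.7071,-0.7071,0.0000); lever o_n−o_2 = (2.5003,-3.9145,2.0000)
cross product → J_v[:, 2] = (-1.4142,1.4142,4.5359)
J_ω[:, 2] = z_2
entry J[4][2] = -0.7071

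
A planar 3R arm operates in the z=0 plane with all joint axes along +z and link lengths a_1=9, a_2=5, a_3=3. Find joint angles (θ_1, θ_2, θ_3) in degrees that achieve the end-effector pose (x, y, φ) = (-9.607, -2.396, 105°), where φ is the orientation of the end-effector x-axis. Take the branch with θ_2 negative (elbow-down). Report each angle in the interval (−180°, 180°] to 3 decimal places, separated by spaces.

-120.004 -89.998 -44.998

wrist centre = target − a_3·(cos φ, sin φ) = (-8.8305, -5.2938)
cos θ_2 = (106.0026−9²−5²)/(2·9·5) = 0.0000; θ_2 = -89.9984° (elbow-down)
β = atan2(-5.2938,-8.8305) = -149.0579°; ψ = atan2(-5.0000,9.0001) = -29.0542°
θ_1 = β − ψ = -120.0037°
θ_3 = φ − θ_1 − θ_2 = -44.9979° (wrapped to (-180°,180°])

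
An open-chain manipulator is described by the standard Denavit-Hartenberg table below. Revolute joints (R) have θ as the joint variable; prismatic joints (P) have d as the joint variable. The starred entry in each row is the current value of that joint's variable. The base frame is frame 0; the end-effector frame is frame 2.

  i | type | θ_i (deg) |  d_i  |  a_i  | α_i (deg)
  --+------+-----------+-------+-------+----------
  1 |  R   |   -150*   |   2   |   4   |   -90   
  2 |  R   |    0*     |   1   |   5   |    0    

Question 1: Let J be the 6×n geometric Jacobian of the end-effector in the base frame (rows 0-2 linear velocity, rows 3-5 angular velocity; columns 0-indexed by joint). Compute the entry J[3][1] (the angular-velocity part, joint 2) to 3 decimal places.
axis z_1 = (0.5000,-0.8660,0.0000); lever o_n−o_1 = (-3.8301,-3.3660,0.0000)
cross product → J_v[:, 1] = (0.0000,-0.0000,-5.0000)
J_ω[:, 1] = z_1
entry J[3][1] = 0.5000

0.500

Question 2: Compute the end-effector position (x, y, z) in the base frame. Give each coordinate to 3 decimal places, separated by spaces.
after link 1: o_1 = (-3.4641, -2.0000, 2.0000)
after link 2: o_2 = (-7.2942, -5.3660, 2.0000)

-7.294 -5.366 2.000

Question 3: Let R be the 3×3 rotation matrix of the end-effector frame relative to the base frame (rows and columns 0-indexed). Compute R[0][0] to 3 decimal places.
-0.866

End-effector x-axis (col 0 of R) = (-0.8660,-0.5000,0.0000)
R[0][0] = -0.8660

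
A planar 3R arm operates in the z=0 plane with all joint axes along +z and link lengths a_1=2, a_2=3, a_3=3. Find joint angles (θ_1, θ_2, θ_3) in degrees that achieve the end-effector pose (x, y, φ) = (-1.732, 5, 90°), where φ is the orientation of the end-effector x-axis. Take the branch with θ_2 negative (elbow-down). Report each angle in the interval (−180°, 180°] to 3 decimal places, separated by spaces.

-150.000 -120.001 0.001

wrist centre = target − a_3·(cos φ, sin φ) = (-1.7320, 2.0000)
cos θ_2 = (6.9998−2²−3²)/(2·2·3) = -0.5000; θ_2 = -120.0010° (elbow-down)
β = atan2(2.0000,-1.7320) = 130.8926°; ψ = atan2(-2.5981,0.5000) = -79.1074°
θ_1 = β − ψ = 210.0000°
θ_3 = φ − θ_1 − θ_2 = 0.0010° (wrapped to (-180°,180°])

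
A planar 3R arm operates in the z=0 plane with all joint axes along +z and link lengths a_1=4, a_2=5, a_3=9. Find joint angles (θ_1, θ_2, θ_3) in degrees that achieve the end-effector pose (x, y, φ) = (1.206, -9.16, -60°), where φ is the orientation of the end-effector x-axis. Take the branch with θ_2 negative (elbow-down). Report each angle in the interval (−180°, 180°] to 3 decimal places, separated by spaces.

wrist centre = target − a_3·(cos φ, sin φ) = (-3.2940, -1.3658)
cos θ_2 = (12.7158−4²−5²)/(2·4·5) = -0.7071; θ_2 = -134.9999° (elbow-down)
β = atan2(-1.3658,-3.2940) = -157.4799°; ψ = atan2(-3.5355,0.4645) = -82.5158°
θ_1 = β − ψ = -74.9641°
θ_3 = φ − θ_1 − θ_2 = 149.9641° (wrapped to (-180°,180°])

-74.964 -135.000 149.964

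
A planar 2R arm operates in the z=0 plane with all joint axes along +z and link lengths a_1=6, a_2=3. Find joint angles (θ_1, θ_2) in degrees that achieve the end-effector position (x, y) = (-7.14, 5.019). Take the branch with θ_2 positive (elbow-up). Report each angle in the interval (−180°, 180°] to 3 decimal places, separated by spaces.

cos θ_2 = (76.1700−6²−3²)/(2·6·3) = 0.8658; θ_2 = 30.0221° (elbow-up)
β = atan2(5.0190,-7.1400) = 144.8950°; ψ = atan2(1.5010,8.5975) = 9.9032°
θ_1 = β − ψ = 134.9918°

134.992 30.022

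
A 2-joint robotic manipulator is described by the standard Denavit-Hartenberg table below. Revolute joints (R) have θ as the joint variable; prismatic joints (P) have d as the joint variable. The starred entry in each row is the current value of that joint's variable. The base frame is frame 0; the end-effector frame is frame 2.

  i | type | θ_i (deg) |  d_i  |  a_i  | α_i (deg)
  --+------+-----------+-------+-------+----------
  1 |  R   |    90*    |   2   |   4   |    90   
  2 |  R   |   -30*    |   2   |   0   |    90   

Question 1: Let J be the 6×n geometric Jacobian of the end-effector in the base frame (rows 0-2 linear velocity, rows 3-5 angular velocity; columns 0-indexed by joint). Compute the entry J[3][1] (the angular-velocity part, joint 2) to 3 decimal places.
1.000

axis z_1 = (1.0000,-0.0000,0.0000); lever o_n−o_1 = (2.0000,0.0000,0.0000)
cross product → J_v[:, 1] = (-0.0000,0.0000,0.0000)
J_ω[:, 1] = z_1
entry J[3][1] = 1.0000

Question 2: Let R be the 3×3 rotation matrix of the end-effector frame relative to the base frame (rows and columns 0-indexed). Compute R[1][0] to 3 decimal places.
0.866

End-effector x-axis (col 0 of R) = (0.0000,0.8660,-0.5000)
R[1][0] = 0.8660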